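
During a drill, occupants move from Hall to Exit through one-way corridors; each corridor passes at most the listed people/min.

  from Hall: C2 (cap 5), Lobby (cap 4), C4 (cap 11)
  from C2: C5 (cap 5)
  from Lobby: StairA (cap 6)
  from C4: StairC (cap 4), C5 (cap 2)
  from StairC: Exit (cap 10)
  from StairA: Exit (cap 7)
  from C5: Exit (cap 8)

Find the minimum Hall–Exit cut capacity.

Augment Hall→C2→C5→Exit: bottleneck 5, flow now 5.
Augment Hall→Lobby→StairA→Exit: bottleneck 4, flow now 9.
Augment Hall→C4→StairC→Exit: bottleneck 4, flow now 13.
Augment Hall→C4→C5→Exit: bottleneck 2, flow now 15.
No augmenting path remains; maximum flow = 15.
By max-flow min-cut, the minimum cut capacity equals the max flow.
In the residual graph, reachable from Hall: {Hall, C4}.
Min-cut edges: Hall→C2 (5), Hall→Lobby (4), C4→StairC (4), C4→C5 (2); capacity 5 + 4 + 4 + 2 = 15.

15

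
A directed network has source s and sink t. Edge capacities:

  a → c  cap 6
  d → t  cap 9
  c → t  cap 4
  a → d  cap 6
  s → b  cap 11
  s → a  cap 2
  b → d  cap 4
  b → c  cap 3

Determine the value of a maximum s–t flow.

Augment s→a→c→t: bottleneck 2, flow now 2.
Augment s→b→c→t: bottleneck 2, flow now 4.
Augment s→b→d→t: bottleneck 4, flow now 8.
Augment s→b→c→a→d→t: bottleneck 1, flow now 9. (uses reverse residual edge)
No augmenting path remains; maximum flow = 9.
In the residual graph, reachable from s: {s, b}.
Min-cut edges: s→a (2), b→c (3), b→d (4); capacity 2 + 3 + 4 = 9.
This cut is saturated, so no flow can exceed 9.

9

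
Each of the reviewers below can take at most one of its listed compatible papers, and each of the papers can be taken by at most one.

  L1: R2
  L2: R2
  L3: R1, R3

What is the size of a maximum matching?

2

Unit-capacity flow: source→left, listed edges, right→sink; max matching = max flow.
Augmenting path L1→R2 (+1); matched 1.
Augmenting path L3→R1 (+1); matched 2.
No augmenting path remains; maximum matching = 2.
König certificate: {L3, R2} is a vertex cover of size 2 (every listed pair touches it), so no matching can be larger.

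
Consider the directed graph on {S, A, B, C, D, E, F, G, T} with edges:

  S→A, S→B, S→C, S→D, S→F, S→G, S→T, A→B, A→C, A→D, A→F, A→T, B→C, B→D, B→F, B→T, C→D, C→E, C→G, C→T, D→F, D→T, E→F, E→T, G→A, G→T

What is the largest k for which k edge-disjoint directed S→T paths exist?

6

Assign every edge capacity 1; by Menger, the answer equals the max flow.
Path S→T (+1); total 1.
Path S→A→T (+1); total 2.
Path S→B→T (+1); total 3.
Path S→C→T (+1); total 4.
Path S→D→T (+1); total 5.
Path S→G→T (+1); total 6.
No residual S→T path; max flow = 6.
Certifying cut of size 6: {S→A, S→B, S→C, S→D, S→G, S→T}.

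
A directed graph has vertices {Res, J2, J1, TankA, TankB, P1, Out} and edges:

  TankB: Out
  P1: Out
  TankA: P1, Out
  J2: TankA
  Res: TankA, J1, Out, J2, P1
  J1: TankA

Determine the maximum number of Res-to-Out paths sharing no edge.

3

Assign every edge capacity 1; by Menger, the answer equals the max flow.
Path Res→Out (+1); total 1.
Path Res→TankA→Out (+1); total 2.
Path Res→P1→Out (+1); total 3.
No residual Res→Out path; max flow = 3.
Certifying cut of size 3: {P1→Out, Res→Out, TankA→Out}.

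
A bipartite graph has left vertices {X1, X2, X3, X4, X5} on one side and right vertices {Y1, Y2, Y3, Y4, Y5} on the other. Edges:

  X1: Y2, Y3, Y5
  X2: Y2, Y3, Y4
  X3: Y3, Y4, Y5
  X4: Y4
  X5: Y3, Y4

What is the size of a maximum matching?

4

Unit-capacity flow: source→left, listed edges, right→sink; max matching = max flow.
Augmenting path X1→Y2 (+1); matched 1.
Augmenting path X2→Y3 (+1); matched 2.
Augmenting path X3→Y4 (+1); matched 3.
Augmenting path X4→Y4→X3→Y5 (+1); matched 4.
No augmenting path remains; maximum matching = 4.
König certificate: {Y2, Y3, Y4, Y5} is a vertex cover of size 4 (every listed pair touches it), so no matching can be larger.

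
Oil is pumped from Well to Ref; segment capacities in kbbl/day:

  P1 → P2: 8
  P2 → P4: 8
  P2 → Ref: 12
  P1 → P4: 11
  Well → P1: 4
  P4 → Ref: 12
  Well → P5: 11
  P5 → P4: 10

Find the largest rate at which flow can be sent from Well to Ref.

Augment Well→P1→P2→Ref: bottleneck 4, flow now 4.
Augment Well→P5→P4→Ref: bottleneck 10, flow now 14.
No augmenting path remains; maximum flow = 14.
In the residual graph, reachable from Well: {Well, P5}.
Min-cut edges: Well→P1 (4), P5→P4 (10); capacity 4 + 10 = 14.
This cut is saturated, so no flow can exceed 14.

14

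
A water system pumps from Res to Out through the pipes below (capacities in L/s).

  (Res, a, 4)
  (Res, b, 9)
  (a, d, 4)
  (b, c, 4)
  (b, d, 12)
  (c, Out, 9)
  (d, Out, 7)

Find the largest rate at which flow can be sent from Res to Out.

11

Augment Res→a→d→Out: bottleneck 4, flow now 4.
Augment Res→b→c→Out: bottleneck 4, flow now 8.
Augment Res→b→d→Out: bottleneck 3, flow now 11.
No augmenting path remains; maximum flow = 11.
In the residual graph, reachable from Res: {Res, a, b, d}.
Min-cut edges: b→c (4), d→Out (7); capacity 4 + 7 = 11.
This cut is saturated, so no flow can exceed 11.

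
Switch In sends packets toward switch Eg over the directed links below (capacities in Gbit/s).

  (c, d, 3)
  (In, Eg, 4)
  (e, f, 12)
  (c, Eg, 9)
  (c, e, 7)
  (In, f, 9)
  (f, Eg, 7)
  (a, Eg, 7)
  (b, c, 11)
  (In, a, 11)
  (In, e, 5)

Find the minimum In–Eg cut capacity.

Augment In→Eg: bottleneck 4, flow now 4.
Augment In→a→Eg: bottleneck 7, flow now 11.
Augment In→f→Eg: bottleneck 7, flow now 18.
No augmenting path remains; maximum flow = 18.
By max-flow min-cut, the minimum cut capacity equals the max flow.
In the residual graph, reachable from In: {In, a, e, f}.
Min-cut edges: In→Eg (4), a→Eg (7), f→Eg (7); capacity 4 + 7 + 7 = 18.

18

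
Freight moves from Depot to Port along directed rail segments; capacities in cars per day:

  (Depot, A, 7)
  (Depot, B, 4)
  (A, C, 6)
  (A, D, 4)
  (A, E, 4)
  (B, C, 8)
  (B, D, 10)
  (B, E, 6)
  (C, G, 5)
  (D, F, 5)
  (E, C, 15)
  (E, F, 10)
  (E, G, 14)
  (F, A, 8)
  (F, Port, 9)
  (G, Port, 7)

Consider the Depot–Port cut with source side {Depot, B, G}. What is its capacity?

38

Edges leaving {Depot, B, G}: Depot→A (7), B→C (8), B→D (10), B→E (6), G→Port (7).
Cut capacity = 7 + 8 + 10 + 6 + 7 = 38.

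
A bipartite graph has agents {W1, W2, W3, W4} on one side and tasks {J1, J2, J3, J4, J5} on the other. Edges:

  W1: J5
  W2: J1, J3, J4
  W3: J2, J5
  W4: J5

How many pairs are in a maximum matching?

3

Unit-capacity flow: source→left, listed edges, right→sink; max matching = max flow.
Augmenting path W1→J5 (+1); matched 1.
Augmenting path W2→J1 (+1); matched 2.
Augmenting path W3→J2 (+1); matched 3.
No augmenting path remains; maximum matching = 3.
König certificate: {W2, W3, J5} is a vertex cover of size 3 (every listed pair touches it), so no matching can be larger.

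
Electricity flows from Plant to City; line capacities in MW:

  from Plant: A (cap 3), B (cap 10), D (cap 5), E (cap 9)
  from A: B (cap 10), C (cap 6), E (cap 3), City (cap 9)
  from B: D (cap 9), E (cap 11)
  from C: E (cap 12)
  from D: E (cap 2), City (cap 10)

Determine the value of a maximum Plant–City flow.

Augment Plant→A→City: bottleneck 3, flow now 3.
Augment Plant→D→City: bottleneck 5, flow now 8.
Augment Plant→B→D→City: bottleneck 5, flow now 13.
No augmenting path remains; maximum flow = 13.
In the residual graph, reachable from Plant: {Plant, B, D, E}.
Min-cut edges: Plant→A (3), D→City (10); capacity 3 + 10 = 13.
This cut is saturated, so no flow can exceed 13.

13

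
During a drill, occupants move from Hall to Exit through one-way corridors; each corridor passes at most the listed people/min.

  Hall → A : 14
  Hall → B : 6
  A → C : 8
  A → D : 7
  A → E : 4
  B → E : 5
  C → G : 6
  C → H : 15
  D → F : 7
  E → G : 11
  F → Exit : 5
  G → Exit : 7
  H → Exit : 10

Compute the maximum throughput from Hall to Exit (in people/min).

19

Augment Hall→A→C→G→Exit: bottleneck 6, flow now 6.
Augment Hall→A→C→H→Exit: bottleneck 2, flow now 8.
Augment Hall→A→D→F→Exit: bottleneck 5, flow now 13.
Augment Hall→A→E→G→Exit: bottleneck 1, flow now 14.
Augment Hall→B→E→G→C→H→Exit: bottleneck 5, flow now 19. (uses reverse residual edge)
No augmenting path remains; maximum flow = 19.
In the residual graph, reachable from Hall: {Hall, B}.
Min-cut edges: Hall→A (14), B→E (5); capacity 14 + 5 = 19.
This cut is saturated, so no flow can exceed 19.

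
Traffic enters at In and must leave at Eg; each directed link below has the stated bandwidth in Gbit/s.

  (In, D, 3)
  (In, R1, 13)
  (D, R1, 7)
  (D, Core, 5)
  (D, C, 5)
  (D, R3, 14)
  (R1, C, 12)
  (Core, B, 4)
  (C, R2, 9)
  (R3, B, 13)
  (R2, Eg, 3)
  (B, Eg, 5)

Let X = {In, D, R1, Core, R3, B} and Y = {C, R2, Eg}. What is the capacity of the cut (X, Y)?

Edges leaving {In, D, R1, Core, R3, B}: D→C (5), R1→C (12), B→Eg (5).
Cut capacity = 5 + 12 + 5 = 22.

22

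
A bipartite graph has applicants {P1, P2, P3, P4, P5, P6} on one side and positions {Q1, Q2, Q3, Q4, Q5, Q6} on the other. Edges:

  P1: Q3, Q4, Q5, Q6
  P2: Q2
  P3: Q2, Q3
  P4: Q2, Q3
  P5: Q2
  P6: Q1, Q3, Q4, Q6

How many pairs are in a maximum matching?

4

Unit-capacity flow: source→left, listed edges, right→sink; max matching = max flow.
Augmenting path P1→Q3 (+1); matched 1.
Augmenting path P2→Q2 (+1); matched 2.
Augmenting path P6→Q1 (+1); matched 3.
Augmenting path P3→Q3→P1→Q4 (+1); matched 4.
No augmenting path remains; maximum matching = 4.
König certificate: {P1, P6, Q2, Q3} is a vertex cover of size 4 (every listed pair touches it), so no matching can be larger.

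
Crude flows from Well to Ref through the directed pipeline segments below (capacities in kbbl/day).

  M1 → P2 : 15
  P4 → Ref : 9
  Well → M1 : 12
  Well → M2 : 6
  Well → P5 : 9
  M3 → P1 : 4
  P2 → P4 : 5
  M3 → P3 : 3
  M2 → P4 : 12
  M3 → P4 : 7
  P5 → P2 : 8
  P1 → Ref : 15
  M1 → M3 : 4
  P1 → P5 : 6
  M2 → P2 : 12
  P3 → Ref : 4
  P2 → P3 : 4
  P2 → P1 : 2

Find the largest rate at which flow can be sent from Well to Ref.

Augment Well→M2→P4→Ref: bottleneck 6, flow now 6.
Augment Well→M1→M3→P1→Ref: bottleneck 4, flow now 10.
Augment Well→M1→P2→P1→Ref: bottleneck 2, flow now 12.
Augment Well→M1→P2→P4→Ref: bottleneck 3, flow now 15.
Augment Well→M1→P2→P3→Ref: bottleneck 3, flow now 18.
Augment Well→P5→P2→P3→Ref: bottleneck 1, flow now 19.
No augmenting path remains; maximum flow = 19.
In the residual graph, reachable from Well: {Well, M2, M1, P5, P2, P4}.
Min-cut edges: M1→M3 (4), P2→P1 (2), P2→P3 (4), P4→Ref (9); capacity 4 + 2 + 4 + 9 = 19.
This cut is saturated, so no flow can exceed 19.

19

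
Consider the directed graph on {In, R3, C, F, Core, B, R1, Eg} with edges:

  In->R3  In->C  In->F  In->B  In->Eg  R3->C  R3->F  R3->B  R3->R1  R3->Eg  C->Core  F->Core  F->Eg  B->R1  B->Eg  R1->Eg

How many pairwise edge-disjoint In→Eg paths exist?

Assign every edge capacity 1; by Menger, the answer equals the max flow.
Path In→Eg (+1); total 1.
Path In→R3→Eg (+1); total 2.
Path In→F→Eg (+1); total 3.
Path In→B→Eg (+1); total 4.
No residual In→Eg path; max flow = 4.
Certifying cut of size 4: {In→B, In→Eg, In→F, In→R3}.

4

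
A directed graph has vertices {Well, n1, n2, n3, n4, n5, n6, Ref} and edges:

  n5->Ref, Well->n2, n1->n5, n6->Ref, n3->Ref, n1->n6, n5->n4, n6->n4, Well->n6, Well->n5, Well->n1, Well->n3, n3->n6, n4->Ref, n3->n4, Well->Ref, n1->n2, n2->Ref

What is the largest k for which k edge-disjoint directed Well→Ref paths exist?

Assign every edge capacity 1; by Menger, the answer equals the max flow.
Path Well→Ref (+1); total 1.
Path Well→n2→Ref (+1); total 2.
Path Well→n3→Ref (+1); total 3.
Path Well→n5→Ref (+1); total 4.
Path Well→n6→Ref (+1); total 5.
Path Well→n1→n5→n4→Ref (+1); total 6.
No residual Well→Ref path; max flow = 6.
Certifying cut of size 6: {Well→Ref, Well→n1, Well→n2, Well→n3, Well→n5, Well→n6}.

6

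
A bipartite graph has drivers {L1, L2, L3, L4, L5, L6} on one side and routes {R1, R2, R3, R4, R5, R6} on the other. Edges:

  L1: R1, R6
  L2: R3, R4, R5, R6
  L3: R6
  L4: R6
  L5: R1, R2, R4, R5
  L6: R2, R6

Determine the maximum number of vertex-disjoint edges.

5

Unit-capacity flow: source→left, listed edges, right→sink; max matching = max flow.
Augmenting path L1→R1 (+1); matched 1.
Augmenting path L2→R3 (+1); matched 2.
Augmenting path L3→R6 (+1); matched 3.
Augmenting path L5→R2 (+1); matched 4.
Augmenting path L6→R2→L5→R4 (+1); matched 5.
No augmenting path remains; maximum matching = 5.
König certificate: {L1, L2, L5, L6, R6} is a vertex cover of size 5 (every listed pair touches it), so no matching can be larger.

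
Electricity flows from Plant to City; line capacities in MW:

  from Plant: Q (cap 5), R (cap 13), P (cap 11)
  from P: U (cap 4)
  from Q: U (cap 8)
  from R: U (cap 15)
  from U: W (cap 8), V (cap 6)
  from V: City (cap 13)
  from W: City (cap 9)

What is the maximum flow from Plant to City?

Augment Plant→P→U→V→City: bottleneck 4, flow now 4.
Augment Plant→Q→U→V→City: bottleneck 2, flow now 6.
Augment Plant→Q→U→W→City: bottleneck 3, flow now 9.
Augment Plant→R→U→W→City: bottleneck 5, flow now 14.
No augmenting path remains; maximum flow = 14.
In the residual graph, reachable from Plant: {Plant, P, Q, R, U}.
Min-cut edges: U→V (6), U→W (8); capacity 6 + 8 = 14.
This cut is saturated, so no flow can exceed 14.

14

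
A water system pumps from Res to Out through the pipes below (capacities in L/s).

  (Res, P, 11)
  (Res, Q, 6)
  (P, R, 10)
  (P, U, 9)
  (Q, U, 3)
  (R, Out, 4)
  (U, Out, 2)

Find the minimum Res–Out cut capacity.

Augment Res→P→R→Out: bottleneck 4, flow now 4.
Augment Res→P→U→Out: bottleneck 2, flow now 6.
No augmenting path remains; maximum flow = 6.
By max-flow min-cut, the minimum cut capacity equals the max flow.
In the residual graph, reachable from Res: {Res, P, Q, R, U}.
Min-cut edges: R→Out (4), U→Out (2); capacity 4 + 2 = 6.

6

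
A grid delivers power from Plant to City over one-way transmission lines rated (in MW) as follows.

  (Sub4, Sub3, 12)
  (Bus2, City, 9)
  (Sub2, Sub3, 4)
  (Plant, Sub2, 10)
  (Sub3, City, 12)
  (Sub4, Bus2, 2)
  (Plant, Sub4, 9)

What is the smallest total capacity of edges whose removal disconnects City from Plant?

13

Augment Plant→Sub2→Sub3→City: bottleneck 4, flow now 4.
Augment Plant→Sub4→Bus2→City: bottleneck 2, flow now 6.
Augment Plant→Sub4→Sub3→City: bottleneck 7, flow now 13.
No augmenting path remains; maximum flow = 13.
By max-flow min-cut, the minimum cut capacity equals the max flow.
In the residual graph, reachable from Plant: {Plant, Sub2}.
Min-cut edges: Plant→Sub4 (9), Sub2→Sub3 (4); capacity 9 + 4 = 13.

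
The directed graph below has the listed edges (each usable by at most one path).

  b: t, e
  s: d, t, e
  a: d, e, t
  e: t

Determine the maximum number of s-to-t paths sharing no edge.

2

Assign every edge capacity 1; by Menger, the answer equals the max flow.
Path s→t (+1); total 1.
Path s→e→t (+1); total 2.
No residual s→t path; max flow = 2.
Certifying cut of size 2: {s→e, s→t}.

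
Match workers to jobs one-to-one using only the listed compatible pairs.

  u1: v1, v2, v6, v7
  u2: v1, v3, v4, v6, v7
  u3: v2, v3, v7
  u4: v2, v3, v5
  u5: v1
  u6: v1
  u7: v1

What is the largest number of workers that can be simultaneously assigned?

5

Unit-capacity flow: source→left, listed edges, right→sink; max matching = max flow.
Augmenting path u1→v1 (+1); matched 1.
Augmenting path u2→v3 (+1); matched 2.
Augmenting path u3→v2 (+1); matched 3.
Augmenting path u4→v5 (+1); matched 4.
Augmenting path u5→v1→u1→v6 (+1); matched 5.
No augmenting path remains; maximum matching = 5.
König certificate: {u1, u2, u3, u4, v1} is a vertex cover of size 5 (every listed pair touches it), so no matching can be larger.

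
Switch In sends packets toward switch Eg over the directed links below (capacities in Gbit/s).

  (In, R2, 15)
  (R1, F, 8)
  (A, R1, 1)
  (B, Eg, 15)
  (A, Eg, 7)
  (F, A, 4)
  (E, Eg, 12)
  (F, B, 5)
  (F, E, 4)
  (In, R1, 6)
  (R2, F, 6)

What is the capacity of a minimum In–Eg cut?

Augment In→R2→F→A→Eg: bottleneck 4, flow now 4.
Augment In→R2→F→E→Eg: bottleneck 2, flow now 6.
Augment In→R1→F→E→Eg: bottleneck 2, flow now 8.
Augment In→R1→F→B→Eg: bottleneck 4, flow now 12.
No augmenting path remains; maximum flow = 12.
By max-flow min-cut, the minimum cut capacity equals the max flow.
In the residual graph, reachable from In: {In, R2}.
Min-cut edges: In→R1 (6), R2→F (6); capacity 6 + 6 = 12.

12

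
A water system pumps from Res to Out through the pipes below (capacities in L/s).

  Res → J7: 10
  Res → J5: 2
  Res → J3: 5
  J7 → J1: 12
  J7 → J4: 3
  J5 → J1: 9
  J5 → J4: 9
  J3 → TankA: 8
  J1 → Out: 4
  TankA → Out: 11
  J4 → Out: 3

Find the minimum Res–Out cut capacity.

Augment Res→J7→J1→Out: bottleneck 4, flow now 4.
Augment Res→J7→J4→Out: bottleneck 3, flow now 7.
Augment Res→J3→TankA→Out: bottleneck 5, flow now 12.
No augmenting path remains; maximum flow = 12.
By max-flow min-cut, the minimum cut capacity equals the max flow.
In the residual graph, reachable from Res: {Res, J7, J5, J1, J4}.
Min-cut edges: Res→J3 (5), J1→Out (4), J4→Out (3); capacity 5 + 4 + 3 = 12.

12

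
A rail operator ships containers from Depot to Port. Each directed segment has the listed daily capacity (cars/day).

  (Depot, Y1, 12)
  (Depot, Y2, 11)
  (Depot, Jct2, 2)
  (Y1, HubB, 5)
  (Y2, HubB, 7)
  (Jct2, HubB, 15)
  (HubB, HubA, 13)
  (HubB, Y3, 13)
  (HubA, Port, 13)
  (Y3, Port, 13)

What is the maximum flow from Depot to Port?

Augment Depot→Y1→HubB→HubA→Port: bottleneck 5, flow now 5.
Augment Depot→Y2→HubB→HubA→Port: bottleneck 7, flow now 12.
Augment Depot→Jct2→HubB→HubA→Port: bottleneck 1, flow now 13.
Augment Depot→Jct2→HubB→Y3→Port: bottleneck 1, flow now 14.
No augmenting path remains; maximum flow = 14.
In the residual graph, reachable from Depot: {Depot, Y1, Y2}.
Min-cut edges: Depot→Jct2 (2), Y1→HubB (5), Y2→HubB (7); capacity 2 + 5 + 7 = 14.
This cut is saturated, so no flow can exceed 14.

14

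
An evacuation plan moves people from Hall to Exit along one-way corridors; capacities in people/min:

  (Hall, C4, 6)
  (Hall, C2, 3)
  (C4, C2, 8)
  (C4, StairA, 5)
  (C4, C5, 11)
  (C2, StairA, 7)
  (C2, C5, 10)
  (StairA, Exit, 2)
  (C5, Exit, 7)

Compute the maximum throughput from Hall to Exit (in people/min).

9

Augment Hall→C4→StairA→Exit: bottleneck 2, flow now 2.
Augment Hall→C4→C5→Exit: bottleneck 4, flow now 6.
Augment Hall→C2→C5→Exit: bottleneck 3, flow now 9.
No augmenting path remains; maximum flow = 9.
In the residual graph, reachable from Hall: {Hall}.
Min-cut edges: Hall→C4 (6), Hall→C2 (3); capacity 6 + 3 = 9.
This cut is saturated, so no flow can exceed 9.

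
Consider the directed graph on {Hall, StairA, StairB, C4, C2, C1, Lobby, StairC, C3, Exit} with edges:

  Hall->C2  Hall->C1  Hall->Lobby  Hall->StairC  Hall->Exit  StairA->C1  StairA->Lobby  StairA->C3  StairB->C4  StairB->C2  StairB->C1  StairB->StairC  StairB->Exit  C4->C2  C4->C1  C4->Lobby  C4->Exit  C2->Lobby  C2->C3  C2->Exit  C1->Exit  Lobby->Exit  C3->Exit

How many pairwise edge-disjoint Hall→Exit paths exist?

Assign every edge capacity 1; by Menger, the answer equals the max flow.
Path Hall→Exit (+1); total 1.
Path Hall→C2→Exit (+1); total 2.
Path Hall→C1→Exit (+1); total 3.
Path Hall→Lobby→Exit (+1); total 4.
No residual Hall→Exit path; max flow = 4.
Certifying cut of size 4: {Hall→C1, Hall→C2, Hall→Exit, Hall→Lobby}.

4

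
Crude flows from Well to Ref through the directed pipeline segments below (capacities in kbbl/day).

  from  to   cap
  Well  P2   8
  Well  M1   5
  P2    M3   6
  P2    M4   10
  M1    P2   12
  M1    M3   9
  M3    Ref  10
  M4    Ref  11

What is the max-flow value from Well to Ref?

13

Augment Well→P2→M3→Ref: bottleneck 6, flow now 6.
Augment Well→P2→M4→Ref: bottleneck 2, flow now 8.
Augment Well→M1→M3→Ref: bottleneck 4, flow now 12.
Augment Well→M1→P2→M4→Ref: bottleneck 1, flow now 13.
No augmenting path remains; maximum flow = 13.
In the residual graph, reachable from Well: {Well}.
Min-cut edges: Well→P2 (8), Well→M1 (5); capacity 8 + 5 = 13.
This cut is saturated, so no flow can exceed 13.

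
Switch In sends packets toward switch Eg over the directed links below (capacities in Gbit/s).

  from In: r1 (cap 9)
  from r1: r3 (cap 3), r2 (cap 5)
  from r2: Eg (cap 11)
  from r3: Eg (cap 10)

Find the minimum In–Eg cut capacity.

Augment In→r1→r2→Eg: bottleneck 5, flow now 5.
Augment In→r1→r3→Eg: bottleneck 3, flow now 8.
No augmenting path remains; maximum flow = 8.
By max-flow min-cut, the minimum cut capacity equals the max flow.
In the residual graph, reachable from In: {In, r1}.
Min-cut edges: r1→r2 (5), r1→r3 (3); capacity 5 + 3 = 8.

8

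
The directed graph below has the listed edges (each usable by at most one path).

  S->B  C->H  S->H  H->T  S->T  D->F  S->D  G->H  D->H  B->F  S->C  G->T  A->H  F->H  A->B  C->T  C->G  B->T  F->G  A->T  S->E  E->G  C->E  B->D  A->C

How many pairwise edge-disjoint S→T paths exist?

5

Assign every edge capacity 1; by Menger, the answer equals the max flow.
Path S→T (+1); total 1.
Path S→B→T (+1); total 2.
Path S→C→T (+1); total 3.
Path S→H→T (+1); total 4.
Path S→E→G→T (+1); total 5.
No residual S→T path; max flow = 5.
Certifying cut of size 5: {G→T, H→T, S→B, S→C, S→T}.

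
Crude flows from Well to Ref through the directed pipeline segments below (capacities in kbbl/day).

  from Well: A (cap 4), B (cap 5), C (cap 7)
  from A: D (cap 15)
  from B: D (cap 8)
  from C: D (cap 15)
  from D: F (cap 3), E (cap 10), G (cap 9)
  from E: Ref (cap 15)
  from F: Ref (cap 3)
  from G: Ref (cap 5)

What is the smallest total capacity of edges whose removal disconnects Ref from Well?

Augment Well→A→D→E→Ref: bottleneck 4, flow now 4.
Augment Well→B→D→E→Ref: bottleneck 5, flow now 9.
Augment Well→C→D→E→Ref: bottleneck 1, flow now 10.
Augment Well→C→D→F→Ref: bottleneck 3, flow now 13.
Augment Well→C→D→G→Ref: bottleneck 3, flow now 16.
No augmenting path remains; maximum flow = 16.
By max-flow min-cut, the minimum cut capacity equals the max flow.
In the residual graph, reachable from Well: {Well}.
Min-cut edges: Well→A (4), Well→B (5), Well→C (7); capacity 4 + 5 + 7 = 16.

16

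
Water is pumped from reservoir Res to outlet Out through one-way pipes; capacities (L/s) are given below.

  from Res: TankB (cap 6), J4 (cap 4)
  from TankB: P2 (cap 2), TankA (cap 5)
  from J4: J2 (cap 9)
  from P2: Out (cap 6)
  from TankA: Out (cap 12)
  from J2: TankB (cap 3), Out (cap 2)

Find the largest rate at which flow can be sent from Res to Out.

Augment Res→TankB→P2→Out: bottleneck 2, flow now 2.
Augment Res→TankB→TankA→Out: bottleneck 4, flow now 6.
Augment Res→J4→J2→Out: bottleneck 2, flow now 8.
Augment Res→J4→J2→TankB→TankA→Out: bottleneck 1, flow now 9.
No augmenting path remains; maximum flow = 9.
In the residual graph, reachable from Res: {Res, TankB, J4, J2}.
Min-cut edges: TankB→P2 (2), TankB→TankA (5), J2→Out (2); capacity 2 + 5 + 2 = 9.
This cut is saturated, so no flow can exceed 9.

9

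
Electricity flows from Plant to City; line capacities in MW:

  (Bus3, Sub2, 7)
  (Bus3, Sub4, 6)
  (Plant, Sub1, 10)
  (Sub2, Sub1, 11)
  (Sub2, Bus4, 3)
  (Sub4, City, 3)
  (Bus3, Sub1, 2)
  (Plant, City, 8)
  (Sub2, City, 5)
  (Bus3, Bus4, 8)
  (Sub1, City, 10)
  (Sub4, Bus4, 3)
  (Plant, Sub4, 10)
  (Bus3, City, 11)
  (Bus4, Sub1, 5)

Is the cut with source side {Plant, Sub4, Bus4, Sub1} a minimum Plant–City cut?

Yes — it is a minimum cut (capacity 21).

Given cut capacity: 8 + 3 + 10 = 21.
Augment Plant→City: bottleneck 8, flow now 8.
Augment Plant→Sub4→City: bottleneck 3, flow now 11.
Augment Plant→Sub1→City: bottleneck 10, flow now 21.
No augmenting path remains; maximum flow = 21.
Cut capacity 21 equals the max flow, so it is a minimum cut.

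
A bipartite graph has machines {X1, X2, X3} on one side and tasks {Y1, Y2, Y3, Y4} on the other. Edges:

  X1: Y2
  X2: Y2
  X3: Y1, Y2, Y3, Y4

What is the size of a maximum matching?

Unit-capacity flow: source→left, listed edges, right→sink; max matching = max flow.
Augmenting path X1→Y2 (+1); matched 1.
Augmenting path X3→Y1 (+1); matched 2.
No augmenting path remains; maximum matching = 2.
König certificate: {X3, Y2} is a vertex cover of size 2 (every listed pair touches it), so no matching can be larger.

2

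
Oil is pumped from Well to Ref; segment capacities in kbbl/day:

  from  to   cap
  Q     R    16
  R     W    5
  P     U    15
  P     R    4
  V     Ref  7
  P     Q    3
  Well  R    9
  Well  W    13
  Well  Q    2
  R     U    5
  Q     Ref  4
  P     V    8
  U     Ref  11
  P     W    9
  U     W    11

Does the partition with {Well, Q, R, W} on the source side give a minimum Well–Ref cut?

Given cut capacity: 4 + 5 = 9.
Augment Well→Q→Ref: bottleneck 2, flow now 2.
Augment Well→R→U→Ref: bottleneck 5, flow now 7.
No augmenting path remains; maximum flow = 7.
In the residual graph, reachable from Well: {Well, R, W}.
Min-cut edges: Well→Q (2), R→U (5); capacity 2 + 5 = 7.
Cut capacity 9 exceeds the max flow 7, so it is not minimum.

No — its capacity is 9, but the minimum cut has capacity 7.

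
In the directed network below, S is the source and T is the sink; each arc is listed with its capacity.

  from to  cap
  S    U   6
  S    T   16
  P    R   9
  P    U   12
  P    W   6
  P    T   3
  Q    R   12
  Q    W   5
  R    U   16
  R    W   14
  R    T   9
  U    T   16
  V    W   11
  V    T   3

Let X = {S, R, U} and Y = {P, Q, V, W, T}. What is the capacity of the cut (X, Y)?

Edges leaving {S, R, U}: S→T (16), R→W (14), R→T (9), U→T (16).
Cut capacity = 16 + 14 + 9 + 16 = 55.

55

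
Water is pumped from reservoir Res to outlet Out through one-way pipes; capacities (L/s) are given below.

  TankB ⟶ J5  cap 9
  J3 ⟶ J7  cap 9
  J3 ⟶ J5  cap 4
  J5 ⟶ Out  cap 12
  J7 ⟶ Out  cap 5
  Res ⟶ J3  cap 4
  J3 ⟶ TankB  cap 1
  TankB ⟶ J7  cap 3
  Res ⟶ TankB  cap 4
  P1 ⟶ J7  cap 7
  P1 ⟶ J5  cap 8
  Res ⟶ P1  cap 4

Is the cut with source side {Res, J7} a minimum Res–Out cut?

Given cut capacity: 4 + 4 + 4 + 5 = 17.
Augment Res→J3→J7→Out: bottleneck 4, flow now 4.
Augment Res→P1→J7→Out: bottleneck 1, flow now 5.
Augment Res→P1→J5→Out: bottleneck 3, flow now 8.
Augment Res→TankB→J5→Out: bottleneck 4, flow now 12.
No augmenting path remains; maximum flow = 12.
In the residual graph, reachable from Res: {Res}.
Min-cut edges: Res→J3 (4), Res→P1 (4), Res→TankB (4); capacity 4 + 4 + 4 = 12.
Cut capacity 17 exceeds the max flow 12, so it is not minimum.

No — its capacity is 17, but the minimum cut has capacity 12.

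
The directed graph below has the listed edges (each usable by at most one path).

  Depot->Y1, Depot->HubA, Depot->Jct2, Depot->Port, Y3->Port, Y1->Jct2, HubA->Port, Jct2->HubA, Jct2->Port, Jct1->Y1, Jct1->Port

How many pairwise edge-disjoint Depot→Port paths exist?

3

Assign every edge capacity 1; by Menger, the answer equals the max flow.
Path Depot→Port (+1); total 1.
Path Depot→HubA→Port (+1); total 2.
Path Depot→Jct2→Port (+1); total 3.
No residual Depot→Port path; max flow = 3.
Certifying cut of size 3: {Depot→Port, HubA→Port, Jct2→Port}.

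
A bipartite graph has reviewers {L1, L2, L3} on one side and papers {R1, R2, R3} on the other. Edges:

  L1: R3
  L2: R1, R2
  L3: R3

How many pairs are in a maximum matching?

2

Unit-capacity flow: source→left, listed edges, right→sink; max matching = max flow.
Augmenting path L1→R3 (+1); matched 1.
Augmenting path L2→R1 (+1); matched 2.
No augmenting path remains; maximum matching = 2.
König certificate: {L2, R3} is a vertex cover of size 2 (every listed pair touches it), so no matching can be larger.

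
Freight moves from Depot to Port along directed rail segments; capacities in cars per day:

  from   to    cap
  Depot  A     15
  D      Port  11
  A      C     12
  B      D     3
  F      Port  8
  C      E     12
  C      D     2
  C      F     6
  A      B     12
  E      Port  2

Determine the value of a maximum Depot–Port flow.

13

Augment Depot→A→B→D→Port: bottleneck 3, flow now 3.
Augment Depot→A→C→D→Port: bottleneck 2, flow now 5.
Augment Depot→A→C→E→Port: bottleneck 2, flow now 7.
Augment Depot→A→C→F→Port: bottleneck 6, flow now 13.
No augmenting path remains; maximum flow = 13.
In the residual graph, reachable from Depot: {Depot, A, B, C, E}.
Min-cut edges: B→D (3), C→D (2), C→F (6), E→Port (2); capacity 3 + 2 + 6 + 2 = 13.
This cut is saturated, so no flow can exceed 13.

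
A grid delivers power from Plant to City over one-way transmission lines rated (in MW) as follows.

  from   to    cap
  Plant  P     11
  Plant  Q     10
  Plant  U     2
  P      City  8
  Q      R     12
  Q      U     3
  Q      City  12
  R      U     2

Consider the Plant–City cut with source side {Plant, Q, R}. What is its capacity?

Edges leaving {Plant, Q, R}: Plant→P (11), Plant→U (2), Q→U (3), Q→City (12), R→U (2).
Cut capacity = 11 + 2 + 3 + 12 + 2 = 30.

30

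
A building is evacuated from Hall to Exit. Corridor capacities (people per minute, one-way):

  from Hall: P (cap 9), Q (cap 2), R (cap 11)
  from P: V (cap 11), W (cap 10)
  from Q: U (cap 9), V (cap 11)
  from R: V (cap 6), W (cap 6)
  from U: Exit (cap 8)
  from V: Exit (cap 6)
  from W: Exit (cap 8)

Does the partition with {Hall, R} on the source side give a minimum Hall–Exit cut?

No — its capacity is 23, but the minimum cut has capacity 16.

Given cut capacity: 9 + 2 + 6 + 6 = 23.
Augment Hall→P→V→Exit: bottleneck 6, flow now 6.
Augment Hall→P→W→Exit: bottleneck 3, flow now 9.
Augment Hall→Q→U→Exit: bottleneck 2, flow now 11.
Augment Hall→R→W→Exit: bottleneck 5, flow now 16.
No augmenting path remains; maximum flow = 16.
In the residual graph, reachable from Hall: {Hall, P, R, V, W}.
Min-cut edges: Hall→Q (2), V→Exit (6), W→Exit (8); capacity 2 + 6 + 8 = 16.
Cut capacity 23 exceeds the max flow 16, so it is not minimum.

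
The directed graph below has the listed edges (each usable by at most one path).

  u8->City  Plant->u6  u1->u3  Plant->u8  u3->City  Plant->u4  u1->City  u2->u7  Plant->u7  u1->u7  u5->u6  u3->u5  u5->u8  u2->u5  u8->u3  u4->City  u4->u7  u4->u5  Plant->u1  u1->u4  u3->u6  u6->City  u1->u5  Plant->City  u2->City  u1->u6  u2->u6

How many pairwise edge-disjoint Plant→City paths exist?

5

Assign every edge capacity 1; by Menger, the answer equals the max flow.
Path Plant→City (+1); total 1.
Path Plant→u1→City (+1); total 2.
Path Plant→u4→City (+1); total 3.
Path Plant→u6→City (+1); total 4.
Path Plant→u8→City (+1); total 5.
No residual Plant→City path; max flow = 5.
Certifying cut of size 5: {Plant→City, Plant→u1, Plant→u4, Plant→u6, Plant→u8}.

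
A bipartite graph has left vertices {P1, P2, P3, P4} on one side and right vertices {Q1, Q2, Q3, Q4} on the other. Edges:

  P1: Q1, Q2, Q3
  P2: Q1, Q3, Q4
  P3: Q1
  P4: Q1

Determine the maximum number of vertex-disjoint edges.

3

Unit-capacity flow: source→left, listed edges, right→sink; max matching = max flow.
Augmenting path P1→Q1 (+1); matched 1.
Augmenting path P2→Q3 (+1); matched 2.
Augmenting path P3→Q1→P1→Q2 (+1); matched 3.
No augmenting path remains; maximum matching = 3.
König certificate: {P1, P2, Q1} is a vertex cover of size 3 (every listed pair touches it), so no matching can be larger.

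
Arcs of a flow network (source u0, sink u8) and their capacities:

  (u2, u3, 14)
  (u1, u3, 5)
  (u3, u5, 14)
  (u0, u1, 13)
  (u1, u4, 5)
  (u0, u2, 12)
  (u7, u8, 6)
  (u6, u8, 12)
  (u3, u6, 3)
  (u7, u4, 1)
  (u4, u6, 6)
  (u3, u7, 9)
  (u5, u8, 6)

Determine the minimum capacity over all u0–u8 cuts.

21

Augment u0→u1→u3→u5→u8: bottleneck 5, flow now 5.
Augment u0→u1→u4→u6→u8: bottleneck 5, flow now 10.
Augment u0→u2→u3→u5→u8: bottleneck 1, flow now 11.
Augment u0→u2→u3→u6→u8: bottleneck 3, flow now 14.
Augment u0→u2→u3→u7→u8: bottleneck 6, flow now 20.
Augment u0→u2→u3→u7→u4→u6→u8: bottleneck 1, flow now 21.
No augmenting path remains; maximum flow = 21.
By max-flow min-cut, the minimum cut capacity equals the max flow.
In the residual graph, reachable from u0: {u0, u1, u2, u3, u5, u7}.
Min-cut edges: u1→u4 (5), u3→u6 (3), u5→u8 (6), u7→u4 (1), u7→u8 (6); capacity 5 + 3 + 6 + 1 + 6 = 21.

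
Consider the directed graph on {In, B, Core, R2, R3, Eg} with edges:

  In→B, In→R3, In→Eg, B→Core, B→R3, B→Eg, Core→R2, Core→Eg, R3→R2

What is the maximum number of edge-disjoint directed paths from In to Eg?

2

Assign every edge capacity 1; by Menger, the answer equals the max flow.
Path In→Eg (+1); total 1.
Path In→B→Eg (+1); total 2.
No residual In→Eg path; max flow = 2.
Certifying cut of size 2: {In→B, In→Eg}.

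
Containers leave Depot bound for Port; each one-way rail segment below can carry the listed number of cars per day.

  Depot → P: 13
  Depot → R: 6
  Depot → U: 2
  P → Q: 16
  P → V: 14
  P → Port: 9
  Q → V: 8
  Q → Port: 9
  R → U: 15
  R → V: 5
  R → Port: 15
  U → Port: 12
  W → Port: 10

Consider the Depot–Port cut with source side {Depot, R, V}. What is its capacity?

45

Edges leaving {Depot, R, V}: Depot→P (13), Depot→U (2), R→U (15), R→Port (15).
Cut capacity = 13 + 2 + 15 + 15 = 45.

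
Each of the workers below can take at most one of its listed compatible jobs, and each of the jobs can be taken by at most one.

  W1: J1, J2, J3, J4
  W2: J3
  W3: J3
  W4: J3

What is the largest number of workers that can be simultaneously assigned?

Unit-capacity flow: source→left, listed edges, right→sink; max matching = max flow.
Augmenting path W1→J1 (+1); matched 1.
Augmenting path W2→J3 (+1); matched 2.
No augmenting path remains; maximum matching = 2.
König certificate: {W1, J3} is a vertex cover of size 2 (every listed pair touches it), so no matching can be larger.

2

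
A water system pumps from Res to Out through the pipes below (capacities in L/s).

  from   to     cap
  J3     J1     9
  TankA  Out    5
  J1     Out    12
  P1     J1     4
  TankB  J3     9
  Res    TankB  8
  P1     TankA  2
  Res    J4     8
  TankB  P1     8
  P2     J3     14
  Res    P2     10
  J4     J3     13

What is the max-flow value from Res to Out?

14

Augment Res→TankB→J3→J1→Out: bottleneck 8, flow now 8.
Augment Res→P2→J3→J1→Out: bottleneck 1, flow now 9.
Augment Res→P2→J3→TankB→P1→J1→Out: bottleneck 3, flow now 12. (uses reverse residual edge)
Augment Res→P2→J3→TankB→P1→TankA→Out: bottleneck 2, flow now 14. (uses reverse residual edge)
No augmenting path remains; maximum flow = 14.
In the residual graph, reachable from Res: {Res, TankB, P2, J4, J3, P1, J1}.
Min-cut edges: P1→TankA (2), J1→Out (12); capacity 2 + 12 = 14.
This cut is saturated, so no flow can exceed 14.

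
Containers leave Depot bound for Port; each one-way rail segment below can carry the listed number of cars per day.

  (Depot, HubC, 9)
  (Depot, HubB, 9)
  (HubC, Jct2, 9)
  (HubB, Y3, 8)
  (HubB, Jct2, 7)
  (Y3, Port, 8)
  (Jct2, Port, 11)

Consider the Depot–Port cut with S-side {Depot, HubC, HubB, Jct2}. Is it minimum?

Given cut capacity: 8 + 11 = 19.
Augment Depot→HubC→Jct2→Port: bottleneck 9, flow now 9.
Augment Depot→HubB→Y3→Port: bottleneck 8, flow now 17.
Augment Depot→HubB→Jct2→Port: bottleneck 1, flow now 18.
No augmenting path remains; maximum flow = 18.
In the residual graph, reachable from Depot: {Depot}.
Min-cut edges: Depot→HubC (9), Depot→HubB (9); capacity 9 + 9 = 18.
Cut capacity 19 exceeds the max flow 18, so it is not minimum.

No — its capacity is 19, but the minimum cut has capacity 18.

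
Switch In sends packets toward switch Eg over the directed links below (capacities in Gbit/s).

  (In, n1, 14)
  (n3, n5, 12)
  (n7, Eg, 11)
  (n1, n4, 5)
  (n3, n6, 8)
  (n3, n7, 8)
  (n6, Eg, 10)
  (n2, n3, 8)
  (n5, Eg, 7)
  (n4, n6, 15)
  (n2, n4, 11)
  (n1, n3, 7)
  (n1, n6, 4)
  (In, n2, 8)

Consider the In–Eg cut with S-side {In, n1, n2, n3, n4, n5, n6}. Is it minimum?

Given cut capacity: 8 + 7 + 10 = 25.
Augment In→n1→n6→Eg: bottleneck 4, flow now 4.
Augment In→n1→n3→n5→Eg: bottleneck 7, flow now 11.
Augment In→n1→n4→n6→Eg: bottleneck 3, flow now 14.
Augment In→n2→n3→n6→Eg: bottleneck 3, flow now 17.
Augment In→n2→n3→n7→Eg: bottleneck 5, flow now 22.
No augmenting path remains; maximum flow = 22.
In the residual graph, reachable from In: {In}.
Min-cut edges: In→n1 (14), In→n2 (8); capacity 14 + 8 = 22.
Cut capacity 25 exceeds the max flow 22, so it is not minimum.

No — its capacity is 25, but the minimum cut has capacity 22.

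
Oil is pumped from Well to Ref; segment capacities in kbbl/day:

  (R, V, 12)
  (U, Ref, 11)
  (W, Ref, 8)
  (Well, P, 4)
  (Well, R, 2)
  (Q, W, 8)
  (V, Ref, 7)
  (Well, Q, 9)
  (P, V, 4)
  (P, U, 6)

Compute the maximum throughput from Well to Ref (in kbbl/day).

Augment Well→P→U→Ref: bottleneck 4, flow now 4.
Augment Well→Q→W→Ref: bottleneck 8, flow now 12.
Augment Well→R→V→Ref: bottleneck 2, flow now 14.
No augmenting path remains; maximum flow = 14.
In the residual graph, reachable from Well: {Well, Q}.
Min-cut edges: Well→P (4), Well→R (2), Q→W (8); capacity 4 + 2 + 8 = 14.
This cut is saturated, so no flow can exceed 14.

14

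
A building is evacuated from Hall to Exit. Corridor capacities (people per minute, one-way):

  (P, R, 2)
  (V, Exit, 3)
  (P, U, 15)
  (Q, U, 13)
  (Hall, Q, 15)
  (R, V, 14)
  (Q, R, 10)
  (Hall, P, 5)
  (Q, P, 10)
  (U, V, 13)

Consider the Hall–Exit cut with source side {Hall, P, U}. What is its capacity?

Edges leaving {Hall, P, U}: Hall→Q (15), P→R (2), U→V (13).
Cut capacity = 15 + 2 + 13 = 30.

30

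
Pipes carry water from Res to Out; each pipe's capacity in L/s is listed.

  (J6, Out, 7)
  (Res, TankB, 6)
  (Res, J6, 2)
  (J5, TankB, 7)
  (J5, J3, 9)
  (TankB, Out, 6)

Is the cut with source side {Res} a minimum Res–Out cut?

Given cut capacity: 2 + 6 = 8.
Augment Res→J6→Out: bottleneck 2, flow now 2.
Augment Res→TankB→Out: bottleneck 6, flow now 8.
No augmenting path remains; maximum flow = 8.
Cut capacity 8 equals the max flow, so it is a minimum cut.

Yes — it is a minimum cut (capacity 8).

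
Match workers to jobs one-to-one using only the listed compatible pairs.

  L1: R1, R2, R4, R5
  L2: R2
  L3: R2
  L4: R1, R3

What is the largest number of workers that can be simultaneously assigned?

3

Unit-capacity flow: source→left, listed edges, right→sink; max matching = max flow.
Augmenting path L1→R1 (+1); matched 1.
Augmenting path L2→R2 (+1); matched 2.
Augmenting path L4→R3 (+1); matched 3.
No augmenting path remains; maximum matching = 3.
König certificate: {L1, L4, R2} is a vertex cover of size 3 (every listed pair touches it), so no matching can be larger.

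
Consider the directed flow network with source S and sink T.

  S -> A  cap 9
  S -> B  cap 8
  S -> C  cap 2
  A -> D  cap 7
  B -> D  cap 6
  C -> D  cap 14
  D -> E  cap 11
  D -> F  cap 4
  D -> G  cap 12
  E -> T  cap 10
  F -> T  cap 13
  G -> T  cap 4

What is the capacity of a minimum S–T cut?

15

Augment S→A→D→E→T: bottleneck 7, flow now 7.
Augment S→B→D→E→T: bottleneck 3, flow now 10.
Augment S→B→D→F→T: bottleneck 3, flow now 13.
Augment S→C→D→F→T: bottleneck 1, flow now 14.
Augment S→C→D→G→T: bottleneck 1, flow now 15.
No augmenting path remains; maximum flow = 15.
By max-flow min-cut, the minimum cut capacity equals the max flow.
In the residual graph, reachable from S: {S, A, B}.
Min-cut edges: S→C (2), A→D (7), B→D (6); capacity 2 + 7 + 6 = 15.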